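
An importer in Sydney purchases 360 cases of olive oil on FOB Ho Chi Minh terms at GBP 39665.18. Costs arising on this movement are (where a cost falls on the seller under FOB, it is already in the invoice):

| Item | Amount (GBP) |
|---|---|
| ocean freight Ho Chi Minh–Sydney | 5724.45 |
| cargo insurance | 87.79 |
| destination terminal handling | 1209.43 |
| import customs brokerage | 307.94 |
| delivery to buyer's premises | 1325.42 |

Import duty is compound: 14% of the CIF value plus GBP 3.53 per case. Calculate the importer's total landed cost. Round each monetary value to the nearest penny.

Total landed cost: GBP 55957.85

FOB: the seller bears costs until goods are on board at the origin port; the buyer bears freight, insurance and all costs thereafter.
CIF value = FOB price + freight + insurance = 39665.18 + 5724.45 + 87.79 = 45477.42
Ad valorem component: 45477.42 × 14% = 6366.84
Specific component: 360 × 3.53 = 1270.80
Import duty = 6366.84 + 1270.80 = 7637.64
Buyer bears: freight 5724.45 + insurance 87.79 + destination terminal 1209.43 + brokerage 307.94 + delivery 1325.42 + duty 7637.64 = 16292.67
Landed cost = invoice 39665.18 + 16292.67 = 55957.85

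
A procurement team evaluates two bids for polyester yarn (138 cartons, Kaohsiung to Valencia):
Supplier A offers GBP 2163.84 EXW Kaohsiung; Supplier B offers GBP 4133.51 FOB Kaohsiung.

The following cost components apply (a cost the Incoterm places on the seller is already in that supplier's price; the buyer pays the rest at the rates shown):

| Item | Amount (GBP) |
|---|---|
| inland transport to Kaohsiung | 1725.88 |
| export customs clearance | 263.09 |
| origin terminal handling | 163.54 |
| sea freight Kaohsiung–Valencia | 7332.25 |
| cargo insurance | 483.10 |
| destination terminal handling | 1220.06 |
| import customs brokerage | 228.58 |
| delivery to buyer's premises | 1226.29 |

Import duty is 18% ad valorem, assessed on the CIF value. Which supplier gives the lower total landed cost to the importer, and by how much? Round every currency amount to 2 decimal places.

Supplier B is cheaper by GBP 215.76

Supplier A (EXW):
CIF value = EXW price + inland to port + export clearance + origin terminal + freight + insurance = 2163.84 + 1725.88 + 263.09 + 163.54 + 7332.25 + 483.10 = 12131.70
Import duty = 12131.70 × 18% = 2183.71
Buyer bears (A): 1725.88 + 263.09 + 163.54 + 7332.25 + 483.10 + 1220.06 + 228.58 + 1226.29 = 12642.79
Landed cost (A) = invoice 2163.84 + 12642.79 + duty 2183.71 = 16990.34
Supplier B (FOB):
CIF value = FOB price + freight + insurance = 4133.51 + 7332.25 + 483.10 = 11948.86
Import duty = 11948.86 × 18% = 2150.79
Buyer bears (B): 7332.25 + 483.10 + 1220.06 + 228.58 + 1226.29 = 10490.28
Landed cost (B) = invoice 4133.51 + 10490.28 + duty 2150.79 = 16774.58
Difference = |16990.34 − 16774.58| = 215.76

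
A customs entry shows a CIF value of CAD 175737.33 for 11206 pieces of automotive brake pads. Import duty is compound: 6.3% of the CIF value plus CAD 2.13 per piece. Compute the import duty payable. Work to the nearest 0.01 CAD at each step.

Ad valorem component: 175737.33 × 6.3% = 11071.45
Specific component: 11206 × 2.13 = 23868.78
Import duty = 11071.45 + 23868.78 = 34940.23

Import duty: CAD 34940.23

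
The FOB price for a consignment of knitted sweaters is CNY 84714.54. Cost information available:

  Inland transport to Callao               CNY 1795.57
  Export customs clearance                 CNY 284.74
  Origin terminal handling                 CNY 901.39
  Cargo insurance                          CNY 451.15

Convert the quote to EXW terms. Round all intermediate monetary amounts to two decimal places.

Not relevant to the conversion: insurance — on the buyer under both terms; not part of either seller's price.
From FOB to EXW, the seller no longer bears: inland to port, export clearance, origin terminal.
EXW price = 84714.54 − 1795.57 − 284.74 − 901.39 = 81732.84

EXW price: CNY 81732.84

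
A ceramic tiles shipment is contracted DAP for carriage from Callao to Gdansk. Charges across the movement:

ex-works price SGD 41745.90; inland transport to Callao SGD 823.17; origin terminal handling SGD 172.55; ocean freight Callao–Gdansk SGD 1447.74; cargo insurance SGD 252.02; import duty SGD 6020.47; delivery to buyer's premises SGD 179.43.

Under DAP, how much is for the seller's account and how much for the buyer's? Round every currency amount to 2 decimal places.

Seller: SGD 44620.81; buyer: SGD 6020.47

DAP: the seller bears all costs to the named destination except import duty and clearance.
Seller's account: goods 41745.90 + inland to port 823.17 + origin terminal 172.55 + freight 1447.74 + insurance 252.02 + delivery 179.43 = 44620.81
Buyer's account: duty 6020.47 = 6020.47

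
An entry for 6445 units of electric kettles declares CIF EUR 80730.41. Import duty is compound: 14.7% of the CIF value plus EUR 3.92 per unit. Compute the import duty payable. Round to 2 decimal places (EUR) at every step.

Ad valorem component: 80730.41 × 14.7% = 11867.37
Specific component: 6445 × 3.92 = 25264.40
Import duty = 11867.37 + 25264.40 = 37131.77

Import duty: EUR 37131.77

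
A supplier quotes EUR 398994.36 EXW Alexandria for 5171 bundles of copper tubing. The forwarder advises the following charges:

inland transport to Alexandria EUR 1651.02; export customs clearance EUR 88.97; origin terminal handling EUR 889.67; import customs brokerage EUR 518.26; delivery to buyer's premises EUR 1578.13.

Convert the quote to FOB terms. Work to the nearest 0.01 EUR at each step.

FOB price: EUR 401624.02

Not relevant to the conversion: delivery, brokerage — on the buyer under both terms; not part of either seller's price.
From EXW to FOB, the seller additionally bears: inland to port, export clearance, origin terminal.
FOB price = 398994.36 + 1651.02 + 88.97 + 889.67 = 401624.02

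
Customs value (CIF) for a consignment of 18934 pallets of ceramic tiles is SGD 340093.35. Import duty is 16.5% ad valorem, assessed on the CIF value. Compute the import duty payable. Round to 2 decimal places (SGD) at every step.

Import duty: SGD 56115.40

Import duty = 340093.35 × 16.5% = 56115.40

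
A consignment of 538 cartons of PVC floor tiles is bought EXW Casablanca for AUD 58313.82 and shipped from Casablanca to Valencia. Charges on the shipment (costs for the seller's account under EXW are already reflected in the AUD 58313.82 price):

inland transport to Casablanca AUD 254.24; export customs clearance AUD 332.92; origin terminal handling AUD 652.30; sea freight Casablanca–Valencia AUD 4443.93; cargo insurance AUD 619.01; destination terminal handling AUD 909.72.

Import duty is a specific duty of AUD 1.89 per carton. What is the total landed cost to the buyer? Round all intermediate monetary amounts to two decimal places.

Total landed cost: AUD 66542.76

EXW: the seller makes goods available at their premises; the buyer bears all onward costs.
CIF value = EXW price + inland to port + export clearance + origin terminal + freight + insurance = 58313.82 + 254.24 + 332.92 + 652.30 + 4443.93 + 619.01 = 64616.22
Import duty = 538 × 1.89 = 1016.82
Buyer bears: inland to port 254.24 + export clearance 332.92 + origin terminal 652.30 + freight 4443.93 + insurance 619.01 + destination terminal 909.72 + duty 1016.82 = 8228.94
Landed cost = invoice 58313.82 + 8228.94 = 66542.76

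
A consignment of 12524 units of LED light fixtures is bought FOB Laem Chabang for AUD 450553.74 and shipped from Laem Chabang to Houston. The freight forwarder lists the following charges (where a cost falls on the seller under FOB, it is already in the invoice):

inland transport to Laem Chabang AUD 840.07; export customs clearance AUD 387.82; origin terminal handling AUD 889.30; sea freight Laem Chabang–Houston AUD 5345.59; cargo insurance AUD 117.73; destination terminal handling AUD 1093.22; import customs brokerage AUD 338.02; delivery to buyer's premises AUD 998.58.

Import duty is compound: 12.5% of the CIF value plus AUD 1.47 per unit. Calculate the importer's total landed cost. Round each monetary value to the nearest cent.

FOB: the seller bears costs until goods are on board at the origin port; the buyer bears freight, insurance and all costs thereafter.
Already in the invoice (seller's account under FOB): inland to port, export clearance, origin terminal — exclude.
CIF value = FOB price + freight + insurance = 450553.74 + 5345.59 + 117.73 = 456017.06
Ad valorem component: 456017.06 × 12.5% = 57002.13
Specific component: 12524 × 1.47 = 18410.28
Import duty = 57002.13 + 18410.28 = 75412.41
Buyer bears: freight 5345.59 + insurance 117.73 + destination terminal 1093.22 + brokerage 338.02 + delivery 998.58 + duty 75412.41 = 83305.55
Landed cost = invoice 450553.74 + 83305.55 = 533859.29

Total landed cost: AUD 533859.29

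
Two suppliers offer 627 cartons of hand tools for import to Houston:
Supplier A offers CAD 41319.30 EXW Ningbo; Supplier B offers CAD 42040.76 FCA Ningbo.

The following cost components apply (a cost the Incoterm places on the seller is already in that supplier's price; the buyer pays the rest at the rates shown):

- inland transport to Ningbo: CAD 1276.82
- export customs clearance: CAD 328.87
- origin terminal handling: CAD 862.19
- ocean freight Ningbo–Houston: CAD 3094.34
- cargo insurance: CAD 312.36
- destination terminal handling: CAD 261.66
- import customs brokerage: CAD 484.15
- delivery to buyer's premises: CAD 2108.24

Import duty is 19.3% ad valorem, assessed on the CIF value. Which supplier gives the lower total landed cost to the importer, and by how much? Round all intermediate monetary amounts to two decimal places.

Supplier A (EXW):
CIF value = EXW price + inland to port + export clearance + origin terminal + freight + insurance = 41319.30 + 1276.82 + 328.87 + 862.19 + 3094.34 + 312.36 = 47193.88
Import duty = 47193.88 × 19.3% = 9108.42
Buyer bears (A): 1276.82 + 328.87 + 862.19 + 3094.34 + 312.36 + 261.66 + 484.15 + 2108.24 = 8728.63
Landed cost (A) = invoice 41319.30 + 8728.63 + duty 9108.42 = 59156.35
Supplier B (FCA):
CIF value = FCA price + origin terminal + freight + insurance = 42040.76 + 862.19 + 3094.34 + 312.36 = 46309.65
Import duty = 46309.65 × 19.3% = 8937.76
Buyer bears (B): 862.19 + 3094.34 + 312.36 + 261.66 + 484.15 + 2108.24 = 7122.94
Landed cost (B) = invoice 42040.76 + 7122.94 + duty 8937.76 = 58101.46
Difference = |59156.35 − 58101.46| = 1054.89

Supplier B is cheaper by CAD 1054.89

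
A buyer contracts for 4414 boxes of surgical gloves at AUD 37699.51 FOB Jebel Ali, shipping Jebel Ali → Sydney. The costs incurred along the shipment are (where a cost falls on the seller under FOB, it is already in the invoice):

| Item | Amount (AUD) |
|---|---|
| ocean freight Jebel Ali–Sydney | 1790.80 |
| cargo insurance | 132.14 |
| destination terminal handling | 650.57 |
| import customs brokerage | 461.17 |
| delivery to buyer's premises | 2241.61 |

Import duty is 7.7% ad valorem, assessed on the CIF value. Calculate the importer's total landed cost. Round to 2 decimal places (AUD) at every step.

Total landed cost: AUD 46026.73

FOB: the seller bears costs until goods are on board at the origin port; the buyer bears freight, insurance and all costs thereafter.
CIF value = FOB price + freight + insurance = 37699.51 + 1790.80 + 132.14 = 39622.45
Import duty = 39622.45 × 7.7% = 3050.93
Buyer bears: freight 1790.80 + insurance 132.14 + destination terminal 650.57 + brokerage 461.17 + delivery 2241.61 + duty 3050.93 = 8327.22
Landed cost = invoice 37699.51 + 8327.22 = 46026.73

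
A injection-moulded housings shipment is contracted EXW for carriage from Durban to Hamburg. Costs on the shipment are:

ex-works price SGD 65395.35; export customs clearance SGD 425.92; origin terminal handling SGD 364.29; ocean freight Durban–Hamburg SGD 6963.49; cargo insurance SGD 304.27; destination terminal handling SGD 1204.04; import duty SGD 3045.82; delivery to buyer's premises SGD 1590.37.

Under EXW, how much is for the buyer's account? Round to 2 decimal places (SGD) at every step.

EXW: the seller makes goods available at their premises; the buyer bears all onward costs.
Seller's account: goods 65395.35 = 65395.35
Buyer's account: export clearance 425.92 + origin terminal 364.29 + freight 6963.49 + insurance 304.27 + destination terminal 1204.04 + duty 3045.82 + delivery 1590.37 = 13898.20

Buyer's account: SGD 13898.20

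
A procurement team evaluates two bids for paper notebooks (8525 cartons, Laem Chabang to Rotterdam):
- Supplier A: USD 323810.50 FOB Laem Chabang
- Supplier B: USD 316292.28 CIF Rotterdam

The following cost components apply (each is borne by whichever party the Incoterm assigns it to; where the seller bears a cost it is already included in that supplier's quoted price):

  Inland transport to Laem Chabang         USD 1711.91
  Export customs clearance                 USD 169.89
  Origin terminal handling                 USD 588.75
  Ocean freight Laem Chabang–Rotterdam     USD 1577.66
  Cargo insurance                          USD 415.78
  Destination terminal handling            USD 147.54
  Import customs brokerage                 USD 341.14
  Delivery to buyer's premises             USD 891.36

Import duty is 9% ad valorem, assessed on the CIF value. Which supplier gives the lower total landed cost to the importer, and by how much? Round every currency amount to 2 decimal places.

Supplier A (FOB):
CIF value = FOB price + freight + insurance = 323810.50 + 1577.66 + 415.78 = 325803.94
Import duty = 325803.94 × 9% = 29322.35
Buyer bears (A): 1577.66 + 415.78 + 147.54 + 341.14 + 891.36 = 3373.48
Landed cost (A) = invoice 323810.50 + 3373.48 + duty 29322.35 = 356506.33
Supplier B (CIF):
The CIF price already equals the CIF value: 316292.28
Import duty = 316292.28 × 9% = 28466.31
Buyer bears (B): 147.54 + 341.14 + 891.36 = 1380.04
Landed cost (B) = invoice 316292.28 + 1380.04 + duty 28466.31 = 346138.63
Difference = |356506.33 − 346138.63| = 10367.70

Supplier B is cheaper by USD 10367.70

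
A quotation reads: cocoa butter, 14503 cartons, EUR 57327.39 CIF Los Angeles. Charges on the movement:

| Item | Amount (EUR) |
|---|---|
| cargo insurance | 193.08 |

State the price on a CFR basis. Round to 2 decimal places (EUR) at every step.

CFR price: EUR 57134.31

From CIF to CFR, the seller no longer bears: insurance.
CFR price = 57327.39 − 193.08 = 57134.31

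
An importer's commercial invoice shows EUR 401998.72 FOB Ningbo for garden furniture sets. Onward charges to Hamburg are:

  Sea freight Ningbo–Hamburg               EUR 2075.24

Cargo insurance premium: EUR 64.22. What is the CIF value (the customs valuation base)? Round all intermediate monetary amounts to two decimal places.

CIF value: EUR 404138.18

CIF = FOB price + freight + insurance
CIF = 401998.72 + 2075.24 + 64.22 = 404138.18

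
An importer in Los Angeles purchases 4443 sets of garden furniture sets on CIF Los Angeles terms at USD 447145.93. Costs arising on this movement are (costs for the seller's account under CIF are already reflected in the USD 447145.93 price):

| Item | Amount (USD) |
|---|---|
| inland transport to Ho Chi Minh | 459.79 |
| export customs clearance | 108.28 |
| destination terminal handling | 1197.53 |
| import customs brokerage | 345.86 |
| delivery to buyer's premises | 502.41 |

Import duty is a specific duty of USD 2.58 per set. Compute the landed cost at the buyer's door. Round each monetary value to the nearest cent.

Total landed cost: USD 460654.67

CIF: the seller pays costs through ocean freight and marine insurance to the destination port.
Already in the invoice (seller's account under CIF): inland to port, export clearance — exclude.
The CIF price already equals the CIF value: 447145.93
Import duty = 4443 × 2.58 = 11462.94
Buyer bears: destination terminal 1197.53 + brokerage 345.86 + delivery 502.41 + duty 11462.94 = 13508.74
Landed cost = invoice 447145.93 + 13508.74 = 460654.67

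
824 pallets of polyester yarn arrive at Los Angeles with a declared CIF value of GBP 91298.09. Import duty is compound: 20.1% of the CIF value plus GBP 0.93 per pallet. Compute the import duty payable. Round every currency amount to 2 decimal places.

Ad valorem component: 91298.09 × 20.1% = 18350.92
Specific component: 824 × 0.93 = 766.32
Import duty = 18350.92 + 766.32 = 19117.24

Import duty: GBP 19117.24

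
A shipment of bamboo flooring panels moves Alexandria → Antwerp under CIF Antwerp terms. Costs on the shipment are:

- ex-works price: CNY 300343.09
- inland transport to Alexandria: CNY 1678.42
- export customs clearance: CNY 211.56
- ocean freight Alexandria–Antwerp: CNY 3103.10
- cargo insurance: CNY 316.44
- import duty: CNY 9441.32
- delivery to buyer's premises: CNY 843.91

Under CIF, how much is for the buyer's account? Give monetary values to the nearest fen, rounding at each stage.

Buyer's account: CNY 10285.23

CIF: the seller pays costs through ocean freight and marine insurance to the destination port.
Seller's account: goods 300343.09 + inland to port 1678.42 + export clearance 211.56 + freight 3103.10 + insurance 316.44 = 305652.61
Buyer's account: duty 9441.32 + delivery 843.91 = 10285.23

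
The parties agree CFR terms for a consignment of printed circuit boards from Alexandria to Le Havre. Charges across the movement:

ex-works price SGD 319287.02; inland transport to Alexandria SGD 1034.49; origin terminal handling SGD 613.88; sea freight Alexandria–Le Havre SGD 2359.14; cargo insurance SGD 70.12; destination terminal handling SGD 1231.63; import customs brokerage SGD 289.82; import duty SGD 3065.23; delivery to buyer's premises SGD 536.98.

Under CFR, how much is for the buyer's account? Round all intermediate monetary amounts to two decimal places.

CFR: the seller pays costs through ocean freight to the destination port, but not insurance.
Seller's account: goods 319287.02 + inland to port 1034.49 + origin terminal 613.88 + freight 2359.14 = 323294.53
Buyer's account: insurance 70.12 + destination terminal 1231.63 + brokerage 289.82 + duty 3065.23 + delivery 536.98 = 5193.78

Buyer's account: SGD 5193.78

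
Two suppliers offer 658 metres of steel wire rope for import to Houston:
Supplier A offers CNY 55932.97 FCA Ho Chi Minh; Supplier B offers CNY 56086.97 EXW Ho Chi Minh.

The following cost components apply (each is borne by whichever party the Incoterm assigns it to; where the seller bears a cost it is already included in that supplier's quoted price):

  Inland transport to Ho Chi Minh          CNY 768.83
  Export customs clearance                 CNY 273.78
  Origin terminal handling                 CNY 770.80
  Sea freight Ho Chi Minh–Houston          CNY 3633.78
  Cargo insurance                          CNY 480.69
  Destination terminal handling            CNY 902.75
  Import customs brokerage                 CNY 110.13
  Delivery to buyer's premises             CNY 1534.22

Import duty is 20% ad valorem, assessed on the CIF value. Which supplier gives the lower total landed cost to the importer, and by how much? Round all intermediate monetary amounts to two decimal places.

Supplier A is cheaper by CNY 1435.93

Supplier A (FCA):
CIF value = FCA price + origin terminal + freight + insurance = 55932.97 + 770.80 + 3633.78 + 480.69 = 60818.24
Import duty = 60818.24 × 20% = 12163.65
Buyer bears (A): 770.80 + 3633.78 + 480.69 + 902.75 + 110.13 + 1534.22 = 7432.37
Landed cost (A) = invoice 55932.97 + 7432.37 + duty 12163.65 = 75528.99
Supplier B (EXW):
CIF value = EXW price + inland to port + export clearance + origin terminal + freight + insurance = 56086.97 + 768.83 + 273.78 + 770.80 + 3633.78 + 480.69 = 62014.85
Import duty = 62014.85 × 20% = 12402.97
Buyer bears (B): 768.83 + 273.78 + 770.80 + 3633.78 + 480.69 + 902.75 + 110.13 + 1534.22 = 8474.98
Landed cost (B) = invoice 56086.97 + 8474.98 + duty 12402.97 = 76964.92
Difference = |75528.99 − 76964.92| = 1435.93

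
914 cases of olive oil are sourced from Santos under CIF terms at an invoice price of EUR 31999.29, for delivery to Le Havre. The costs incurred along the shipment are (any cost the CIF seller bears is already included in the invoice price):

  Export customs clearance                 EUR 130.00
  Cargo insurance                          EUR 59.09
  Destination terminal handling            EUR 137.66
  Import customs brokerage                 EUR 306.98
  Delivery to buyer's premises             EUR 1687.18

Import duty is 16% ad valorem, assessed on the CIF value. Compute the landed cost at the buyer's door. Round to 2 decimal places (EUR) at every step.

CIF: the seller pays costs through ocean freight and marine insurance to the destination port.
Already in the invoice (seller's account under CIF): export clearance, insurance — exclude.
The CIF price already equals the CIF value: 31999.29
Import duty = 31999.29 × 16% = 5119.89
Buyer bears: destination terminal 137.66 + brokerage 306.98 + delivery 1687.18 + duty 5119.89 = 7251.71
Landed cost = invoice 31999.29 + 7251.71 = 39251.00

Total landed cost: EUR 39251.00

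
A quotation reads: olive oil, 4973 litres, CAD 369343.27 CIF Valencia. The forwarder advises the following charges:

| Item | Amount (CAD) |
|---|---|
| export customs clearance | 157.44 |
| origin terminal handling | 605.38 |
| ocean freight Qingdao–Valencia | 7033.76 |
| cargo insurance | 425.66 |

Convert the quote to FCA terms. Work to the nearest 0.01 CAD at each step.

Not relevant to the conversion: export clearance — on the seller under both CIF and FCA; already in the CIF price and stays in the FCA price.
From CIF to FCA, the seller no longer bears: origin terminal, freight, insurance.
FCA price = 369343.27 − 605.38 − 7033.76 − 425.66 = 361278.47

FCA price: CAD 361278.47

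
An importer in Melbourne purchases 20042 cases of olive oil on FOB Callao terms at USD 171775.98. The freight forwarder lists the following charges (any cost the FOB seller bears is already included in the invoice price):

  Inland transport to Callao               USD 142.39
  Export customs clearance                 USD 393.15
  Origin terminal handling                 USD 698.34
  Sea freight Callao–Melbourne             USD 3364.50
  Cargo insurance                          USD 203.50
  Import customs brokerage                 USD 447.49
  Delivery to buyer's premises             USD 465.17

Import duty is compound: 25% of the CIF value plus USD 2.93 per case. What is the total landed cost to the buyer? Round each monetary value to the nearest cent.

FOB: the seller bears costs until goods are on board at the origin port; the buyer bears freight, insurance and all costs thereafter.
Already in the invoice (seller's account under FOB): inland to port, export clearance, origin terminal — exclude.
CIF value = FOB price + freight + insurance = 171775.98 + 3364.50 + 203.50 = 175343.98
Ad valorem component: 175343.98 × 25% = 43836.00
Specific component: 20042 × 2.93 = 58723.06
Import duty = 43836.00 + 58723.06 = 102559.06
Buyer bears: freight 3364.50 + insurance 203.50 + brokerage 447.49 + delivery 465.17 + duty 102559.06 = 107039.72
Landed cost = invoice 171775.98 + 107039.72 = 278815.70

Total landed cost: USD 278815.70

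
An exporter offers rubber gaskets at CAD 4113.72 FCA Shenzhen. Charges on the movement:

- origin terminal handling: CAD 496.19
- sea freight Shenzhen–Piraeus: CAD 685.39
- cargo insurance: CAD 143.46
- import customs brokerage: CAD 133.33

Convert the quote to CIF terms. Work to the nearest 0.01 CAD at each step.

Not relevant to the conversion: brokerage — on the buyer under both terms; not part of either seller's price.
From FCA to CIF, the seller additionally bears: origin terminal, freight, insurance.
CIF price = 4113.72 + 496.19 + 685.39 + 143.46 = 5438.76

CIF price: CAD 5438.76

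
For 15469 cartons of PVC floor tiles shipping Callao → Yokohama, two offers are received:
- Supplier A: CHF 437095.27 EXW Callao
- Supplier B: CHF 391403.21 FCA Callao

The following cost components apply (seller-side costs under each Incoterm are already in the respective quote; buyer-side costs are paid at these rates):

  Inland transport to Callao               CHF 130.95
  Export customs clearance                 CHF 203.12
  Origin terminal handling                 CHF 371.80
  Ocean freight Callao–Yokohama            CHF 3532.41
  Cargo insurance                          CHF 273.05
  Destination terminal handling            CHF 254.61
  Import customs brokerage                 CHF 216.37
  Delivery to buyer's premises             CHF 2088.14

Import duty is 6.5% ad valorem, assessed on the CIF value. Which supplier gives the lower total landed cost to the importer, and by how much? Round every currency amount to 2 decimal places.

Supplier A (EXW):
CIF value = EXW price + inland to port + export clearance + origin terminal + freight + insurance = 437095.27 + 130.95 + 203.12 + 371.80 + 3532.41 + 273.05 = 441606.60
Import duty = 441606.60 × 6.5% = 28704.43
Buyer bears (A): 130.95 + 203.12 + 371.80 + 3532.41 + 273.05 + 254.61 + 216.37 + 2088.14 = 7070.45
Landed cost (A) = invoice 437095.27 + 7070.45 + duty 28704.43 = 472870.15
Supplier B (FCA):
CIF value = FCA price + origin terminal + freight + insurance = 391403.21 + 371.80 + 3532.41 + 273.05 = 395580.47
Import duty = 395580.47 × 6.5% = 25712.73
Buyer bears (B): 371.80 + 3532.41 + 273.05 + 254.61 + 216.37 + 2088.14 = 6736.38
Landed cost (B) = invoice 391403.21 + 6736.38 + duty 25712.73 = 423852.32
Difference = |472870.15 − 423852.32| = 49017.83

Supplier B is cheaper by CHF 49017.83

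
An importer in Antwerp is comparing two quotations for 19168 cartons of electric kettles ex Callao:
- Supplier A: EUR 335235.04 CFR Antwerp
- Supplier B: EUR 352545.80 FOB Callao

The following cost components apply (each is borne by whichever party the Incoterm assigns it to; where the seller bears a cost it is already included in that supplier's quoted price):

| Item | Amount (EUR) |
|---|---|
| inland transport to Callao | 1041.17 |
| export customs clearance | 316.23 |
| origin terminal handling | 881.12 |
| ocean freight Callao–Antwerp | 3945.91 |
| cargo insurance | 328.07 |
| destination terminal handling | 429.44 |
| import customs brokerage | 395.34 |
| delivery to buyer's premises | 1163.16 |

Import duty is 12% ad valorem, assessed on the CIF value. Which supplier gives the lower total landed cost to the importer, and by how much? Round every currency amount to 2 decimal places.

Supplier A is cheaper by EUR 23807.47

Supplier A (CFR):
CIF value = CFR price + insurance = 335235.04 + 328.07 = 335563.11
Import duty = 335563.11 × 12% = 40267.57
Buyer bears (A): 328.07 + 429.44 + 395.34 + 1163.16 = 2316.01
Landed cost (A) = invoice 335235.04 + 2316.01 + duty 40267.57 = 377818.62
Supplier B (FOB):
CIF value = FOB price + freight + insurance = 352545.80 + 3945.91 + 328.07 = 356819.78
Import duty = 356819.78 × 12% = 42818.37
Buyer bears (B): 3945.91 + 328.07 + 429.44 + 395.34 + 1163.16 = 6261.92
Landed cost (B) = invoice 352545.80 + 6261.92 + duty 42818.37 = 401626.09
Difference = |377818.62 − 401626.09| = 23807.47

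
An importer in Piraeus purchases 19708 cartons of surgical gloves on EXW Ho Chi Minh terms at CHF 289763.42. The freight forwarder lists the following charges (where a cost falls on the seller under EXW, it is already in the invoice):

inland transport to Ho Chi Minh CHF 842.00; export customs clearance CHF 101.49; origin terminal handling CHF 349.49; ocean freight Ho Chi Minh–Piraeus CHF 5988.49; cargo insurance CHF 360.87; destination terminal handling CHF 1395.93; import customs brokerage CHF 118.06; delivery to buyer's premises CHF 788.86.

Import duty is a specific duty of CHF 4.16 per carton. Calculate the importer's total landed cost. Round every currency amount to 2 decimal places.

EXW: the seller makes goods available at their premises; the buyer bears all onward costs.
CIF value = EXW price + inland to port + export clearance + origin terminal + freight + insurance = 289763.42 + 842.00 + 101.49 + 349.49 + 5988.49 + 360.87 = 297405.76
Import duty = 19708 × 4.16 = 81985.28
Buyer bears: inland to port 842.00 + export clearance 101.49 + origin terminal 349.49 + freight 5988.49 + insurance 360.87 + destination terminal 1395.93 + brokerage 118.06 + delivery 788.86 + duty 81985.28 = 91930.47
Landed cost = invoice 289763.42 + 91930.47 = 381693.89

Total landed cost: CHF 381693.89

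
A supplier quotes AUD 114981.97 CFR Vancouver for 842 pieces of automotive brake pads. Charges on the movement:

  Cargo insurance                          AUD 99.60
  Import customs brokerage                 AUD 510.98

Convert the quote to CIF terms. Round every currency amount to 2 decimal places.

Not relevant to the conversion: brokerage — on the buyer under both terms; not part of either seller's price.
From CFR to CIF, the seller additionally bears: insurance.
CIF price = 114981.97 + 99.60 = 115081.57

CIF price: AUD 115081.57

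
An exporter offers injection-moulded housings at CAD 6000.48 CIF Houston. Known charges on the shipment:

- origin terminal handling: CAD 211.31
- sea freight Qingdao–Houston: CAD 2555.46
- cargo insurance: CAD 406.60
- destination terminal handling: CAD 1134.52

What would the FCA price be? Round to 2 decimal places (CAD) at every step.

Not relevant to the conversion: destination terminal — on the buyer under both terms; not part of either seller's price.
From CIF to FCA, the seller no longer bears: origin terminal, freight, insurance.
FCA price = 6000.48 − 211.31 − 2555.46 − 406.60 = 2827.11

FCA price: CAD 2827.11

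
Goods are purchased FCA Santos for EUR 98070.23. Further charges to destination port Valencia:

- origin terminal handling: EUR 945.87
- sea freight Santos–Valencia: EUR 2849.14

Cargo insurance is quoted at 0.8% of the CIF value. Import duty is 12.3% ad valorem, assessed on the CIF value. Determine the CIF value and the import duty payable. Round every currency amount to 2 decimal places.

Let C be the CIF value. C = FCA price + pre-shipment costs + freight + 0.8% × C
C − 0.8% × C = 98070.23 + 945.87 + 2849.14
0.992 × C = 101865.24
C = 101865.24 / 0.992 = 102686.73
Insurance premium = 0.8% × 102686.73 = 821.49
Import duty = 102686.73 × 12.3% = 12630.47

CIF value: EUR 102686.73; import duty: EUR 12630.47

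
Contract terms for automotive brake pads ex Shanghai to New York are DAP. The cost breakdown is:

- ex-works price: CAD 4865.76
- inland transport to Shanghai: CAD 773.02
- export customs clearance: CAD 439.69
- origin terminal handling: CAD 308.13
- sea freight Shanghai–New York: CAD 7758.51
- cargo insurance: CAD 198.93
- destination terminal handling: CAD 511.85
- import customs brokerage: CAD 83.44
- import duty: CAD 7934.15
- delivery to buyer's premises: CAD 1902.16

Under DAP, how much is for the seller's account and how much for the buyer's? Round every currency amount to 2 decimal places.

Seller: CAD 16758.05; buyer: CAD 8017.59

DAP: the seller bears all costs to the named destination except import duty and clearance.
Seller's account: goods 4865.76 + inland to port 773.02 + export clearance 439.69 + origin terminal 308.13 + freight 7758.51 + insurance 198.93 + destination terminal 511.85 + delivery 1902.16 = 16758.05
Buyer's account: brokerage 83.44 + duty 7934.15 = 8017.59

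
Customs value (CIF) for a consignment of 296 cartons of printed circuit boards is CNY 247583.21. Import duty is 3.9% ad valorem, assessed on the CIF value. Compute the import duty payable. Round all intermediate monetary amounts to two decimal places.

Import duty = 247583.21 × 3.9% = 9655.75

Import duty: CNY 9655.75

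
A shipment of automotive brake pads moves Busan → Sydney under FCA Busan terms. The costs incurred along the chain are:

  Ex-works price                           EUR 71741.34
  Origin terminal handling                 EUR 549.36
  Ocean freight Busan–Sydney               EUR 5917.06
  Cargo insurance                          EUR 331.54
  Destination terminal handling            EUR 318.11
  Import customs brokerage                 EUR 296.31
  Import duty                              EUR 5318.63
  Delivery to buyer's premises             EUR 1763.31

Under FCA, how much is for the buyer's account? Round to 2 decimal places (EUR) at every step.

FCA: the seller delivers export-cleared goods to the carrier; the buyer bears costs from that point.
Seller's account: goods 71741.34 = 71741.34
Buyer's account: origin terminal 549.36 + freight 5917.06 + insurance 331.54 + destination terminal 318.11 + brokerage 296.31 + duty 5318.63 + delivery 1763.31 = 14494.32

Buyer's account: EUR 14494.32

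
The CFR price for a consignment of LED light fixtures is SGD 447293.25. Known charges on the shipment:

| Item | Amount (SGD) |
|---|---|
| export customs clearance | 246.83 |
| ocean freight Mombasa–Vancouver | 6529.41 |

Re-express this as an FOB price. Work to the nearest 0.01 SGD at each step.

Not relevant to the conversion: export clearance — on the seller under both CFR and FOB; already in the CFR price and stays in the FOB price.
From CFR to FOB, the seller no longer bears: freight.
FOB price = 447293.25 − 6529.41 = 440763.84

FOB price: SGD 440763.84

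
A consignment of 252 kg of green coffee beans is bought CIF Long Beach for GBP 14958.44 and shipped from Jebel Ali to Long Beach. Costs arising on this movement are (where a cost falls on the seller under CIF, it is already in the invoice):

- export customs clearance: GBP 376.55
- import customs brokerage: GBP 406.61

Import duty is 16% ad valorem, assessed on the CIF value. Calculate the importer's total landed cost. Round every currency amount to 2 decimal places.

Total landed cost: GBP 17758.40

CIF: the seller pays costs through ocean freight and marine insurance to the destination port.
Already in the invoice (seller's account under CIF): export clearance — exclude.
The CIF price already equals the CIF value: 14958.44
Import duty = 14958.44 × 16% = 2393.35
Buyer bears: brokerage 406.61 + duty 2393.35 = 2799.96
Landed cost = invoice 14958.44 + 2799.96 = 17758.40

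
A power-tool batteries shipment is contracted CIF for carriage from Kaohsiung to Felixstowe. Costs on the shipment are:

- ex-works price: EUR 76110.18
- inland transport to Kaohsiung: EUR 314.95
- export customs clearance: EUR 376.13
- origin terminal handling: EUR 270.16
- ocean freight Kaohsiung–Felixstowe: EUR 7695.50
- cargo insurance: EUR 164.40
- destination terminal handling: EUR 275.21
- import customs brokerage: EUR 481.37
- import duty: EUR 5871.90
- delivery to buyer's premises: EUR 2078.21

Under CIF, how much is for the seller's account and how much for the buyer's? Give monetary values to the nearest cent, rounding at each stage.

Seller: EUR 84931.32; buyer: EUR 8706.69

CIF: the seller pays costs through ocean freight and marine insurance to the destination port.
Seller's account: goods 76110.18 + inland to port 314.95 + export clearance 376.13 + origin terminal 270.16 + freight 7695.50 + insurance 164.40 = 84931.32
Buyer's account: destination terminal 275.21 + brokerage 481.37 + duty 5871.90 + delivery 2078.21 = 8706.69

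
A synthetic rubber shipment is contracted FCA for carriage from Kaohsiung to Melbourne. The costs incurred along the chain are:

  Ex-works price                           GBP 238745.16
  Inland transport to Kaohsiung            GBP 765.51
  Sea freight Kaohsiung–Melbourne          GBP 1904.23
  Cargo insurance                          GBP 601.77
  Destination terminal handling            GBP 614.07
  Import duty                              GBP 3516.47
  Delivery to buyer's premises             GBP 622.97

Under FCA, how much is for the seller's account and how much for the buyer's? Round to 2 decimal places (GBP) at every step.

Seller: GBP 239510.67; buyer: GBP 7259.51

FCA: the seller delivers export-cleared goods to the carrier; the buyer bears costs from that point.
Seller's account: goods 238745.16 + inland to port 765.51 = 239510.67
Buyer's account: freight 1904.23 + insurance 601.77 + destination terminal 614.07 + duty 3516.47 + delivery 622.97 = 7259.51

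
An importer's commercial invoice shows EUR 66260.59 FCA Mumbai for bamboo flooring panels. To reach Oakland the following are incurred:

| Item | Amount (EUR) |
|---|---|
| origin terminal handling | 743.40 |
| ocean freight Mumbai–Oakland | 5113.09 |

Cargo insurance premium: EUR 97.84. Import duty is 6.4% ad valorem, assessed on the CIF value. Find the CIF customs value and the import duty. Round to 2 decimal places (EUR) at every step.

CIF = FCA price + pre-shipment costs + freight + insurance
CIF = 66260.59 + 743.40 + 5113.09 + 97.84 = 72214.92
Import duty = 72214.92 × 6.4% = 4621.75

CIF value: EUR 72214.92; import duty: EUR 4621.75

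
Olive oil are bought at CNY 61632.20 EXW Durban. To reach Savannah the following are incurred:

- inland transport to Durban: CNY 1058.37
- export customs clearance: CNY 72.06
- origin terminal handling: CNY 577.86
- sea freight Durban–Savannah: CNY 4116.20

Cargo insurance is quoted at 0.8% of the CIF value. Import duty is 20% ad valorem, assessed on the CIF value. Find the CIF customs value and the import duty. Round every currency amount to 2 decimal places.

CIF value: CNY 68000.70; import duty: CNY 13600.14

Let C be the CIF value. C = EXW price + pre-shipment costs + freight + 0.8% × C
C − 0.8% × C = 61632.20 + 1058.37 + 72.06 + 577.86 + 4116.20
0.992 × C = 67456.69
C = 67456.69 / 0.992 = 68000.70
Insurance premium = 0.8% × 68000.70 = 544.01
Import duty = 68000.70 × 20% = 13600.14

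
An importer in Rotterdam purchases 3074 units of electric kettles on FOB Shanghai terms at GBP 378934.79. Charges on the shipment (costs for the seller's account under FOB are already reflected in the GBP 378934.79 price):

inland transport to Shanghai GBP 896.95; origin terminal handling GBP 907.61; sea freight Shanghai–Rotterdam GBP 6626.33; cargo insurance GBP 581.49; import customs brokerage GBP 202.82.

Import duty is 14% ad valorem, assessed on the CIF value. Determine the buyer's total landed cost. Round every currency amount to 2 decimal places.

Total landed cost: GBP 440405.40

FOB: the seller bears costs until goods are on board at the origin port; the buyer bears freight, insurance and all costs thereafter.
Already in the invoice (seller's account under FOB): inland to port, origin terminal — exclude.
CIF value = FOB price + freight + insurance = 378934.79 + 6626.33 + 581.49 = 386142.61
Import duty = 386142.61 × 14% = 54059.97
Buyer bears: freight 6626.33 + insurance 581.49 + brokerage 202.82 + duty 54059.97 = 61470.61
Landed cost = invoice 378934.79 + 61470.61 = 440405.40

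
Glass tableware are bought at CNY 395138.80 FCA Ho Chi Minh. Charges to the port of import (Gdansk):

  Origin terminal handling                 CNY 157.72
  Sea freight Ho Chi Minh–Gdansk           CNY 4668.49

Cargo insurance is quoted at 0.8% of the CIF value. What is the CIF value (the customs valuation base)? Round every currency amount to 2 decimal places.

Let C be the CIF value. C = FCA price + pre-shipment costs + freight + 0.8% × C
C − 0.8% × C = 395138.80 + 157.72 + 4668.49
0.992 × C = 399965.01
C = 399965.01 / 0.992 = 403190.53
Insurance premium = 0.8% × 403190.53 = 3225.52

CIF value: CNY 403190.53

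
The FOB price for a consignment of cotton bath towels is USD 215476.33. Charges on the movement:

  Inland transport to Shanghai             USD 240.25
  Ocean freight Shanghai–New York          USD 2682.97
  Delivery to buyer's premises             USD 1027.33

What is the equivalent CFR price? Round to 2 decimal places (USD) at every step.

CFR price: USD 218159.30

Not relevant to the conversion: inland to port — on the seller under both FOB and CFR; already in the FOB price and stays in the CFR price. delivery — on the buyer under both terms; not part of either seller's price.
From FOB to CFR, the seller additionally bears: freight.
CFR price = 215476.33 + 2682.97 = 218159.30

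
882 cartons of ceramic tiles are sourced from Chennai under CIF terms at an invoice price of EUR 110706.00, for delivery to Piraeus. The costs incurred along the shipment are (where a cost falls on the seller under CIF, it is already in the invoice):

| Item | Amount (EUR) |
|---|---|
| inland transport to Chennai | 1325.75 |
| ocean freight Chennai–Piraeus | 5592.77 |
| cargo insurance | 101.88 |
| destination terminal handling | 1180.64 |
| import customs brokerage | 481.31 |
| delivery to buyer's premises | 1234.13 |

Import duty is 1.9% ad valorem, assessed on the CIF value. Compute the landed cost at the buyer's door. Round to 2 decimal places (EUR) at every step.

Total landed cost: EUR 115705.49

CIF: the seller pays costs through ocean freight and marine insurance to the destination port.
Already in the invoice (seller's account under CIF): inland to port, freight, insurance — exclude.
The CIF price already equals the CIF value: 110706.00
Import duty = 110706.00 × 1.9% = 2103.41
Buyer bears: destination terminal 1180.64 + brokerage 481.31 + delivery 1234.13 + duty 2103.41 = 4999.49
Landed cost = invoice 110706.00 + 4999.49 = 115705.49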